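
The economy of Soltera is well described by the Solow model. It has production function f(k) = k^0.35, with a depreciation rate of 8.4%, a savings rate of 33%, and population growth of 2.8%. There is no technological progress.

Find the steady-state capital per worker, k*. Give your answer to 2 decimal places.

At the steady state, Δk = 0, so s·k^α = (n + δ)·k.
Rearranging, k^(1−α) = s / (n + δ).
k^0.65 = 0.33 / (0.028 + 0.084) = 0.33 / 0.112 = 2.9464
k* = 2.9464^(1/0.65) ≈ 5.2721

k* ≈ 5.27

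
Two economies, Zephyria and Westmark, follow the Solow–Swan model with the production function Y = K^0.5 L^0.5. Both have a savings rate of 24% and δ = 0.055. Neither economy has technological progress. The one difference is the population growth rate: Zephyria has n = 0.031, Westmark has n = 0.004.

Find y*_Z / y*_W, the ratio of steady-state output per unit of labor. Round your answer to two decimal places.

y*_Z / y*_W ≈ 0.69

Steady-state y* = [s/(n + δ)]^(α/(1−α)), so the ratio is [ (s_Z/(n + δ)_Z) / (s_W/(n + δ)_W) ]^1.
s_Z/(n + δ)_Z = 0.24/0.086 = 2.7907; s_W/(n + δ)_W = 0.24/0.059 = 4.0678.
Ratio = (2.7907/4.0678)^1 = 0.6860^1 ≈ 0.6860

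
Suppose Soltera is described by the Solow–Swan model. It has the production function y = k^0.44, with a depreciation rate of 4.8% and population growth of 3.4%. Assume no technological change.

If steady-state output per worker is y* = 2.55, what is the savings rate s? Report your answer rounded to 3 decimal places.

Steady state requires s·f(k) = (n + δ)·k, i.e. s·k^α = (n + δ)·k.
Since y* = [s/(n + δ)]^(α/(1−α)), we have s/(n + δ) = (y*)^((1−α)/α) = 2.55^1.2727 = 3.2916.
Therefore s = 3.2916 × (n + δ) = 3.2916 × 0.082 = 0.2699.

s ≈ 0.270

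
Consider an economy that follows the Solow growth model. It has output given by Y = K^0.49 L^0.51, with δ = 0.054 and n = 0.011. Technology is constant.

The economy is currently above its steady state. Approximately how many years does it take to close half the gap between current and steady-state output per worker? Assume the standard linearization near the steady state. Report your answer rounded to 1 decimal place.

Near the steady state the convergence rate is λ = (1 − α)(n + δ).
λ = (1 − 0.49) × 0.065 = 0.51 × 0.065 = 0.03315
Half-life = ln 2 / λ = 0.6931 / 0.03315 ≈ 20.91 years

t_½ ≈ 20.9 years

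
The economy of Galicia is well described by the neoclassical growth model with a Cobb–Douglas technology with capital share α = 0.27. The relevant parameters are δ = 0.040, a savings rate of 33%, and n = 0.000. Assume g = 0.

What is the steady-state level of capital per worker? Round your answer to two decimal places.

k* = 18.01

At the steady state, Δk = 0, so s·k^α = (n + δ)·k.
Rearranging, k^(1−α) = s / (n + δ).
k^0.73 = 0.33 / (0.000 + 0.040) = 0.33 / 0.040 = 8.2500
k* = 8.2500^(1/0.73) ≈ 18.0060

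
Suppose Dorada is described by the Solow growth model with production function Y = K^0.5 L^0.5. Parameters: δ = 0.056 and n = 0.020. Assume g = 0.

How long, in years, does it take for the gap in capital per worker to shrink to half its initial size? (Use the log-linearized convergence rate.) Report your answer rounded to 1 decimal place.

t_½ ≈ 18.2 years

Near the steady state the convergence rate is λ = (1 − α)(n + δ).
λ = (1 − 0.5) × 0.076 = 0.5 × 0.076 = 0.0380
Half-life = ln 2 / λ = 0.6931 / 0.0380 ≈ 18.24 years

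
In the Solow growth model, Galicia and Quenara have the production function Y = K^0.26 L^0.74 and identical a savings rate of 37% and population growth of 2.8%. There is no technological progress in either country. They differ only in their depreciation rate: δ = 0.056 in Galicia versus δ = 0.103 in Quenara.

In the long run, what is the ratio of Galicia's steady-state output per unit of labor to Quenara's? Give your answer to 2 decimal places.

ratio ≈ 1.17

Steady-state y* = [s/(n + δ)]^(α/(1−α)), so the ratio is [ (s_G/(n + δ)_G) / (s_Q/(n + δ)_Q) ]^0.3514.
s_G/(n + δ)_G = 0.37/0.084 = 4.4048; s_Q/(n + δ)_Q = 0.37/0.131 = 2.8244.
Ratio = (4.4048/2.8244)^0.3514 = 1.5596^0.3514 ≈ 1.1690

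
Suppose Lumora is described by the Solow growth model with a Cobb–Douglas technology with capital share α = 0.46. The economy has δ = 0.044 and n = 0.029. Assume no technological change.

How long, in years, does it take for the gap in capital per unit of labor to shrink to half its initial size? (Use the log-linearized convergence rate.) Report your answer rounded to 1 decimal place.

Near the steady state the convergence rate is λ = (1 − α)(n + δ).
λ = (1 − 0.46) × 0.073 = 0.54 × 0.073 = 0.03942
Half-life = ln 2 / λ = 0.6931 / 0.03942 ≈ 17.58 years

half-life ≈ 17.6 years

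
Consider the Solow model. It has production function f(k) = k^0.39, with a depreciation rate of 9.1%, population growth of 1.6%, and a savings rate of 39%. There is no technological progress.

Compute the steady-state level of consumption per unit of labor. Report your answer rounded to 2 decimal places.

c* = 1.39

In steady state, investment equals break-even investment: s·k^α = (n + δ)·k.
Dividing both sides by k: k^(1−α) = s / (n + δ).
k^0.61 = 0.39 / (0.016 + 0.091) = 0.39 / 0.107 = 3.6449
k* = 3.6449^(1/0.61) ≈ 8.3329
y* = (k*)^α = 8.3329^0.39 ≈ 2.2862
c* = (1 − s)·y* = (1 − 0.39) × 2.2862 ≈ 1.3946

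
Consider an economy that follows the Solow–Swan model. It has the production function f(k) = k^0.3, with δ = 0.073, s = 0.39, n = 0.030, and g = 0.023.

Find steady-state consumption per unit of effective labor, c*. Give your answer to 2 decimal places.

At the steady state, Δk = 0, so s·k^α = (n + g + δ)·k.
Dividing both sides by k: k^(1−α) = s / (n + g + δ).
k^0.7 = 0.39 / (0.030 + 0.023 + 0.073) = 0.39 / 0.126 = 3.0952
k* = 3.0952^(1/0.7) ≈ 5.0232
y* = (k*)^α = 5.0232^0.3 ≈ 1.6229
c* = (1 − s)·y* = (1 − 0.39) × 1.6229 ≈ 0.9900

c* ≈ 0.99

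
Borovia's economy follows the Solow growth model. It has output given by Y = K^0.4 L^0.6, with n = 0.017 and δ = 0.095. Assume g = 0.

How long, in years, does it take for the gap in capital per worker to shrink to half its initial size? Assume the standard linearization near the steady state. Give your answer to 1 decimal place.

about 10.3 years

Near the steady state the convergence rate is λ = (1 − α)(n + δ).
λ = (1 − 0.4) × 0.112 = 0.6 × 0.112 = 0.0672
Half-life = ln 2 / λ = 0.6931 / 0.0672 ≈ 10.31 years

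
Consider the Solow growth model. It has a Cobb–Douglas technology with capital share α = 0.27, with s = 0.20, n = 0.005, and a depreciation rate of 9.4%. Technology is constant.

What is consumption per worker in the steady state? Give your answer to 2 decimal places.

c* = 1.04

In steady state, investment equals break-even investment: s·k^α = (n + δ)·k.
Dividing both sides by k: k^(1−α) = s / (n + δ).
k^0.73 = 0.20 / (0.005 + 0.094) = 0.20 / 0.099 = 2.0202
k* = 2.0202^(1/0.73) ≈ 2.6203
y* = (k*)^α = 2.6203^0.27 ≈ 1.2970
c* = (1 − s)·y* = (1 − 0.20) × 1.2970 ≈ 1.0376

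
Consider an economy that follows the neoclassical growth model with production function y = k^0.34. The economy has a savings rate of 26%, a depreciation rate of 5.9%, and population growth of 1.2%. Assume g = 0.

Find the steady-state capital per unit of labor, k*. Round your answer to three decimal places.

k* = 7.147

In steady state, investment equals break-even investment: s·k^α = (n + δ)·k.
Rearranging, k^(1−α) = s / (n + δ).
k^0.66 = 0.26 / (0.012 + 0.059) = 0.26 / 0.071 = 3.6620
k* = 3.6620^(1/0.66) ≈ 7.1469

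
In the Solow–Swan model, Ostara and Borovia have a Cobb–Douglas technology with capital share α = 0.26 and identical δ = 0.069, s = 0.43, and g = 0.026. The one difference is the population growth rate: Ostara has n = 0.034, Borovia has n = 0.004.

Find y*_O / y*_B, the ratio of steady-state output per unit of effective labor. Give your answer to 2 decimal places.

ratio ≈ 0.91

Steady-state y* = [s/(n + g + δ)]^(α/(1−α)), so the ratio is [ (s_O/(n + g + δ)_O) / (s_B/(n + g + δ)_B) ]^0.3514.
s_O/(n + g + δ)_O = 0.43/0.129 = 3.3333; s_B/(n + g + δ)_B = 0.43/0.099 = 4.3434.
Ratio = (3.3333/4.3434)^0.3514 = 0.7674^0.3514 ≈ 0.9112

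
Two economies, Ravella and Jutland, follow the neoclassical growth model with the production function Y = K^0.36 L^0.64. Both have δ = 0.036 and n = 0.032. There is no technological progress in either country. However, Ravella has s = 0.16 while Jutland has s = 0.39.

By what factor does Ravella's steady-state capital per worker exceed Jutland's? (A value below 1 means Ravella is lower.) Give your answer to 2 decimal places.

Steady-state k* = [s/(n + δ)]^(1/(1−α)), so the ratio is [ (s_R/(n + δ)_R) / (s_J/(n + δ)_J) ]^1.5625.
s_R/(n + δ)_R = 0.16/0.068 = 2.3529; s_J/(n + δ)_J = 0.39/0.068 = 5.7353.
Ratio = (2.3529/5.7353)^1.5625 = 0.4102^1.5625 ≈ 0.2485

k*_R / k*_J ≈ 0.25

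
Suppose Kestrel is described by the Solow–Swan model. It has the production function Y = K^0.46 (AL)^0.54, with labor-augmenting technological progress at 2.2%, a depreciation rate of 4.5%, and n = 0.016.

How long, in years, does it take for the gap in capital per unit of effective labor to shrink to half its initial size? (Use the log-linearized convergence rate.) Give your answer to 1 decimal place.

t_½ ≈ 15.5 years

Near the steady state the convergence rate is λ = (1 − α)(n + g + δ).
λ = (1 − 0.46) × 0.083 = 0.54 × 0.083 = 0.04482
Half-life = ln 2 / λ = 0.6931 / 0.04482 ≈ 15.46 years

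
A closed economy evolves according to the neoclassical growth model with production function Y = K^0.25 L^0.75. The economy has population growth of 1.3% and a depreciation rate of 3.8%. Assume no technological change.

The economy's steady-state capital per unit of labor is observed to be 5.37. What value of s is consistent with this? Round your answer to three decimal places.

Steady state requires s·f(k) = (n + δ)·k, i.e. s·k^α = (n + δ)·k.
So s / (n + δ) = (k*)^(1−α) = 5.37^0.75 = 3.5276.
Therefore s = 3.5276 × (n + δ) = 3.5276 × 0.051 = 0.1799.

s ≈ 0.180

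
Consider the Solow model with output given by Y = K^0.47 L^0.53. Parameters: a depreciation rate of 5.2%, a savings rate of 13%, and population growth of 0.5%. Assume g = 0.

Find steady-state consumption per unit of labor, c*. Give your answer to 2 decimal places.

In steady state, investment equals break-even investment: s·k^α = (n + δ)·k.
Dividing both sides by k: k^(1−α) = s / (n + δ).
k^0.53 = 0.13 / (0.005 + 0.052) = 0.13 / 0.057 = 2.2807
k* = 2.2807^(1/0.53) ≈ 4.7381
y* = (k*)^α = 4.7381^0.47 ≈ 2.0775
c* = (1 − s)·y* = (1 − 0.13) × 2.0775 ≈ 1.8074

c* = 1.81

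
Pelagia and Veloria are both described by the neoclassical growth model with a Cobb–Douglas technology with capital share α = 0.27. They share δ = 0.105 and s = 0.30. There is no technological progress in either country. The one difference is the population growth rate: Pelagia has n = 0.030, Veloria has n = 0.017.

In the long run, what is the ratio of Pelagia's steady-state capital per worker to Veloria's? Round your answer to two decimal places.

ratio ≈ 0.87

Steady-state k* = [s/(n + δ)]^(1/(1−α)), so the ratio is [ (s_P/(n + δ)_P) / (s_V/(n + δ)_V) ]^1.3699.
s_P/(n + δ)_P = 0.30/0.135 = 2.2222; s_V/(n + δ)_V = 0.30/0.122 = 2.4590.
Ratio = (2.2222/2.4590)^1.3699 = 0.9037^1.3699 ≈ 0.8705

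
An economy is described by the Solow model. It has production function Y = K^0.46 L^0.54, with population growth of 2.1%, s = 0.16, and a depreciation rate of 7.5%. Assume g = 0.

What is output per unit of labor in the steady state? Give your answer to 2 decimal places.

y* ≈ 1.55

In steady state, investment equals break-even investment: s·k^α = (n + δ)·k.
Rearranging, k^(1−α) = s / (n + δ).
k^0.54 = 0.16 / (0.021 + 0.075) = 0.16 / 0.096 = 1.6667
k* = 1.6667^(1/0.54) ≈ 2.5754
y* = (k*)^α = 2.5754^0.46 ≈ 1.5452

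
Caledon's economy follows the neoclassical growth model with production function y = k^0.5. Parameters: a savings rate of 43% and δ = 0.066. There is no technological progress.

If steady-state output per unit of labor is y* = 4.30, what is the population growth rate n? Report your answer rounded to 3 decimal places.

Steady state requires s·f(k) = (n + δ)·k, i.e. s·k^α = (n + δ)·k.
Since y* = [s/(n + δ)]^(α/(1−α)), we have s/(n + δ) = (y*)^((1−α)/α) = 4.30^1 = 4.3000.
Therefore n + δ = s / 4.3000 = 0.43 / 4.3000 = 0.1000, so n = 0.1000 − 0.066 = 0.0340.

n ≈ 0.034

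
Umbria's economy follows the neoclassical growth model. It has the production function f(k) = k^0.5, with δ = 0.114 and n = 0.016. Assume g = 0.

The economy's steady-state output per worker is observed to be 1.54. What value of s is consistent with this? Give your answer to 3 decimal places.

Steady state requires s·f(k) = (n + δ)·k, i.e. s·k^α = (n + δ)·k.
Since y* = [s/(n + δ)]^(α/(1−α)), we have s/(n + δ) = (y*)^((1−α)/α) = 1.54^1 = 1.5400.
Therefore s = 1.5400 × (n + δ) = 1.5400 × 0.130 = 0.2002.

s ≈ 0.200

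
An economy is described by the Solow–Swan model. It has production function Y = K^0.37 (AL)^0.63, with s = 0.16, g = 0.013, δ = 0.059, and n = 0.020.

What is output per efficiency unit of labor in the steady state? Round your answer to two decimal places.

Steady state requires s·f(k) = (n + g + δ)·k, i.e. s·k^α = (n + g + δ)·k.
Dividing both sides by k: k^(1−α) = s / (n + g + δ).
k^0.63 = 0.16 / (0.020 + 0.013 + 0.059) = 0.16 / 0.092 = 1.7391
k* = 1.7391^(1/0.63) ≈ 2.4070
y* = (k*)^α = 2.4070^0.37 ≈ 1.3840

y* ≈ 1.38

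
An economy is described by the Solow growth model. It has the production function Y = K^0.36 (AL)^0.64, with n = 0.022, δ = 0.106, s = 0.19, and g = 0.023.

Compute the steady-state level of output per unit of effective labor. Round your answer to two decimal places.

y* = 1.14

Steady state requires s·f(k) = (n + g + δ)·k, i.e. s·k^α = (n + g + δ)·k.
Dividing both sides by k: k^(1−α) = s / (n + g + δ).
k^0.64 = 0.19 / (0.022 + 0.023 + 0.106) = 0.19 / 0.151 = 1.2583
k* = 1.2583^(1/0.64) ≈ 1.4319
y* = (k*)^α = 1.4319^0.36 ≈ 1.1380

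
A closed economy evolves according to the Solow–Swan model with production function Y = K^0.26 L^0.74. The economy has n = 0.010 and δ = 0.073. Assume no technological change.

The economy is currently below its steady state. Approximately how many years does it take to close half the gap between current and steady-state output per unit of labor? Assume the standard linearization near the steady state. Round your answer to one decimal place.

Near the steady state the convergence rate is λ = (1 − α)(n + δ).
λ = (1 − 0.26) × 0.083 = 0.74 × 0.083 = 0.06142
Half-life = ln 2 / λ = 0.6931 / 0.06142 ≈ 11.28 years

half-life ≈ 11.3 years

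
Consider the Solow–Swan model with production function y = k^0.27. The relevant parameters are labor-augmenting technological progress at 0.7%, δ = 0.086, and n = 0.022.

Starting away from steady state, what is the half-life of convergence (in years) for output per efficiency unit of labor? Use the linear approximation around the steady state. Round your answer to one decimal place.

Near the steady state the convergence rate is λ = (1 − α)(n + g + δ).
λ = (1 − 0.27) × 0.115 = 0.73 × 0.115 = 0.08395
Half-life = ln 2 / λ = 0.6931 / 0.08395 ≈ 8.26 years

half-life ≈ 8.3 years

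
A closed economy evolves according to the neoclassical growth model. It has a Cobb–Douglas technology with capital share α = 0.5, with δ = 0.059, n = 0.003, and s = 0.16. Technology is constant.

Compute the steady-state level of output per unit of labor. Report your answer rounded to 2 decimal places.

y* ≈ 2.58

At the steady state, Δk = 0, so s·k^α = (n + δ)·k.
Rearranging, k^(1−α) = s / (n + δ).
k^0.5 = 0.16 / (0.003 + 0.059) = 0.16 / 0.062 = 2.5806
k* = 2.5806^(1/0.5) ≈ 6.6595
y* = (k*)^α = 6.6595^0.5 ≈ 2.5806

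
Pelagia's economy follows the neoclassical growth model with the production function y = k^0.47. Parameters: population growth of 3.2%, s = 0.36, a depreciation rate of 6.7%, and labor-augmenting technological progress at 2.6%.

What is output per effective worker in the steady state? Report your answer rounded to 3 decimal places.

In steady state, investment equals break-even investment: s·k^α = (n + g + δ)·k.
Rearranging, k^(1−α) = s / (n + g + δ).
k^0.53 = 0.36 / (0.032 + 0.026 + 0.067) = 0.36 / 0.125 = 2.8800
k* = 2.8800^(1/0.53) ≈ 7.3583
y* = (k*)^α = 7.3583^0.47 ≈ 2.5550

y* = 2.555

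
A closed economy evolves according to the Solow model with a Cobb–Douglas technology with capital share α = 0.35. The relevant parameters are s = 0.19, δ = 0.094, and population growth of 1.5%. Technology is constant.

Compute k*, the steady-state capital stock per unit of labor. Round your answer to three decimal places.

In steady state, investment equals break-even investment: s·k^α = (n + δ)·k.
Dividing both sides by k: k^(1−α) = s / (n + δ).
k^0.65 = 0.19 / (0.015 + 0.094) = 0.19 / 0.109 = 1.7431
k* = 1.7431^(1/0.65) ≈ 2.3511

k* = 2.351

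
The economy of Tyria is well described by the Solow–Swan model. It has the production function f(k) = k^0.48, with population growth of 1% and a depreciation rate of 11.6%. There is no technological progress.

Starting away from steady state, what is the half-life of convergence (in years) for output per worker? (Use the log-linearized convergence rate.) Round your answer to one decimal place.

Near the steady state the convergence rate is λ = (1 − α)(n + δ).
λ = (1 − 0.48) × 0.126 = 0.52 × 0.126 = 0.06552
Half-life = ln 2 / λ = 0.6931 / 0.06552 ≈ 10.58 years

t_½ ≈ 10.6 years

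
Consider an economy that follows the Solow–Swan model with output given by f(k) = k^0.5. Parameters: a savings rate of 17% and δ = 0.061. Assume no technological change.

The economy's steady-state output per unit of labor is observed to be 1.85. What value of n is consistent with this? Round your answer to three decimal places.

n ≈ 0.031

At the steady state, Δk = 0, so s·k^α = (n + δ)·k.
Since y* = [s/(n + δ)]^(α/(1−α)), we have s/(n + δ) = (y*)^((1−α)/α) = 1.85^1 = 1.8500.
Therefore n + δ = s / 1.8500 = 0.17 / 1.8500 = 0.0919, so n = 0.0919 − 0.061 = 0.0309.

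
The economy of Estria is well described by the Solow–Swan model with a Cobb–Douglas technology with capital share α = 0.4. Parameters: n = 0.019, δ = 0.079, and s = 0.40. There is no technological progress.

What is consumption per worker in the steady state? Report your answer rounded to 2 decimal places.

c* ≈ 1.53

In steady state, investment equals break-even investment: s·k^α = (n + δ)·k.
Rearranging, k^(1−α) = s / (n + δ).
k^0.6 = 0.40 / (0.019 + 0.079) = 0.40 / 0.098 = 4.0816
k* = 4.0816^(1/0.6) ≈ 10.4244
y* = (k*)^α = 10.4244^0.4 ≈ 2.5540
c* = (1 − s)·y* = (1 − 0.40) × 2.5540 ≈ 1.5324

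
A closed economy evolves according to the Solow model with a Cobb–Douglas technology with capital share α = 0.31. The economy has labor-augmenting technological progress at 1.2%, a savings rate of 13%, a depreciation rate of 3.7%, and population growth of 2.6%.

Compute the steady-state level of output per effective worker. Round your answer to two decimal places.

Steady state requires s·f(k) = (n + g + δ)·k, i.e. s·k^α = (n + g + δ)·k.
Dividing both sides by k: k^(1−α) = s / (n + g + δ).
k^0.69 = 0.13 / (0.026 + 0.012 + 0.037) = 0.13 / 0.075 = 1.7333
k* = 1.7333^(1/0.69) ≈ 2.2192
y* = (k*)^α = 2.2192^0.31 ≈ 1.2803

y* = 1.28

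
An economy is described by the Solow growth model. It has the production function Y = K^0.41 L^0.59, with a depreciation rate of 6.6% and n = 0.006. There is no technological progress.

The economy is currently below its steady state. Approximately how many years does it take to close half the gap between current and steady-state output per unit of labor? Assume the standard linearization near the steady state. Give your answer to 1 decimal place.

about 16.3 years

Near the steady state the convergence rate is λ = (1 − α)(n + δ).
λ = (1 − 0.41) × 0.072 = 0.59 × 0.072 = 0.04248
Half-life = ln 2 / λ = 0.6931 / 0.04248 ≈ 16.32 years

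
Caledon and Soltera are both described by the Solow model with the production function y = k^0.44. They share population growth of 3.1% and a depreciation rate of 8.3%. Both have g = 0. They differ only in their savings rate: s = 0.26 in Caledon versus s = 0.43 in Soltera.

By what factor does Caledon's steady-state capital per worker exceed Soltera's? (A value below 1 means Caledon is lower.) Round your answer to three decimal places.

ratio ≈ 0.407

Steady-state k* = [s/(n + δ)]^(1/(1−α)), so the ratio is [ (s_C/(n + δ)_C) / (s_S/(n + δ)_S) ]^1.7857.
s_C/(n + δ)_C = 0.26/0.114 = 2.2807; s_S/(n + δ)_S = 0.43/0.114 = 3.7719.
Ratio = (2.2807/3.7719)^1.7857 = 0.6047^1.7857 ≈ 0.4073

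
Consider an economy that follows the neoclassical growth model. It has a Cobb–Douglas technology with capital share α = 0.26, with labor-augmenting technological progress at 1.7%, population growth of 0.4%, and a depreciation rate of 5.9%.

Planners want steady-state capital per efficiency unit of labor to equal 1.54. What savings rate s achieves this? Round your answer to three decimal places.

At the steady state, Δk = 0, so s·k^α = (n + g + δ)·k.
So s / (n + g + δ) = (k*)^(1−α) = 1.54^0.74 = 1.3765.
Therefore s = 1.3765 × (n + g + δ) = 1.3765 × 0.080 = 0.1101.

s ≈ 0.110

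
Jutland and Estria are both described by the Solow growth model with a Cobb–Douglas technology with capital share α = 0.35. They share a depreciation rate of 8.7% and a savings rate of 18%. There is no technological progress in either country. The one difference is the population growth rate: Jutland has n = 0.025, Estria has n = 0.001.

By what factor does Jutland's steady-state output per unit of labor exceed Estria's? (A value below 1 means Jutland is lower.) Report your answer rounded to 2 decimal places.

ratio ≈ 0.88

Steady-state y* = [s/(n + δ)]^(α/(1−α)), so the ratio is [ (s_J/(n + δ)_J) / (s_E/(n + δ)_E) ]^0.5385.
s_J/(n + δ)_J = 0.18/0.112 = 1.6071; s_E/(n + δ)_E = 0.18/0.088 = 2.0455.
Ratio = (1.6071/2.0455)^0.5385 = 0.7857^0.5385 ≈ 0.8782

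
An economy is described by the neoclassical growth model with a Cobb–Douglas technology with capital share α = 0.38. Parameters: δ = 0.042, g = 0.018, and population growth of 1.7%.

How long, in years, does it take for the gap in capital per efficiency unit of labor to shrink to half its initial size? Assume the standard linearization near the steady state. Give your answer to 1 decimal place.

t_½ ≈ 14.5 years

Near the steady state the convergence rate is λ = (1 − α)(n + g + δ).
λ = (1 − 0.38) × 0.077 = 0.62 × 0.077 = 0.04774
Half-life = ln 2 / λ = 0.6931 / 0.04774 ≈ 14.52 years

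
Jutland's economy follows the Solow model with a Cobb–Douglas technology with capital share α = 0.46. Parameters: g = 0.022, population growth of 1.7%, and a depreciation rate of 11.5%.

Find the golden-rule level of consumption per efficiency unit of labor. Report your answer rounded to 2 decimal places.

At the golden rule, f'(k) = n + g + δ, so α·k^(α−1) = n + g + δ and k_gold = (α/(n + g + δ))^(1/(1−α)).
k_gold = (0.46/0.154)^(1/0.54) = 2.9870^1.8519 ≈ 7.5873
c_gold = f(k_gold) − (n + g + δ)·k_gold = 2.5400 − 0.154×7.5873 ≈ 1.3716

c_gold ≈ 1.37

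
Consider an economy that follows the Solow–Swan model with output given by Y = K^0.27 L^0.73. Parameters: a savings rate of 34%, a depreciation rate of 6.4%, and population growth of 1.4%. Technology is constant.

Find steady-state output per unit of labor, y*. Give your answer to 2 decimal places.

y* ≈ 1.72

In steady state, investment equals break-even investment: s·k^α = (n + δ)·k.
Rearranging, k^(1−α) = s / (n + δ).
k^0.73 = 0.34 / (0.014 + 0.064) = 0.34 / 0.078 = 4.3590
k* = 4.3590^(1/0.73) ≈ 7.5140
y* = (k*)^α = 7.5140^0.27 ≈ 1.7238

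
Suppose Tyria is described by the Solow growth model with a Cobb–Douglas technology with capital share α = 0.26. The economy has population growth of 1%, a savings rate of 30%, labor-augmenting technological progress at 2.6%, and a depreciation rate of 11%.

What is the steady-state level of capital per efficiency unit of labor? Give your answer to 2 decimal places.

At the steady state, Δk = 0, so s·k^α = (n + g + δ)·k.
Dividing both sides by k: k^(1−α) = s / (n + g + δ).
k^0.74 = 0.30 / (0.010 + 0.026 + 0.110) = 0.30 / 0.146 = 2.0548
k* = 2.0548^(1/0.74) ≈ 2.6464

k* ≈ 2.65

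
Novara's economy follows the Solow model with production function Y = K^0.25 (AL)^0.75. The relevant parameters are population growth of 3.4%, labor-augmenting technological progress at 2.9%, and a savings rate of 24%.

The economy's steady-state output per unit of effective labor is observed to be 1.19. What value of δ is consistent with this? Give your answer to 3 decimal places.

δ ≈ 0.079

In steady state, investment equals break-even investment: s·k^α = (n + g + δ)·k.
Since y* = [s/(n + g + δ)]^(α/(1−α)), we have s/(n + g + δ) = (y*)^((1−α)/α) = 1.19^3 = 1.6852.
Therefore n + g + δ = s / 1.6852 = 0.24 / 1.6852 = 0.1424, so δ = 0.1424 − 0.063 = 0.0794.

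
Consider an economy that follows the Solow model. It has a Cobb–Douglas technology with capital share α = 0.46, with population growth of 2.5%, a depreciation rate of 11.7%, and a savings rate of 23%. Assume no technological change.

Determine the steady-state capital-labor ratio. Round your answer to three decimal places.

k* ≈ 2.443

In steady state, investment equals break-even investment: s·k^α = (n + δ)·k.
Rearranging, k^(1−α) = s / (n + δ).
k^0.54 = 0.23 / (0.025 + 0.117) = 0.23 / 0.142 = 1.6197
k* = 1.6197^(1/0.54) ≈ 2.4425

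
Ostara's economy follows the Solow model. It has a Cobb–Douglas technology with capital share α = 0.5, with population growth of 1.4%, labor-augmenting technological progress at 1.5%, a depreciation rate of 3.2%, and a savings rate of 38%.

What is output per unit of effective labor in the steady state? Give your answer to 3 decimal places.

Steady state requires s·f(k) = (n + g + δ)·k, i.e. s·k^α = (n + g + δ)·k.
Dividing both sides by k: k^(1−α) = s / (n + g + δ).
k^0.5 = 0.38 / (0.014 + 0.015 + 0.032) = 0.38 / 0.061 = 6.2295
k* = 6.2295^(1/0.5) ≈ 38.8067
y* = (k*)^α = 38.8067^0.5 ≈ 6.2295

y* ≈ 6.230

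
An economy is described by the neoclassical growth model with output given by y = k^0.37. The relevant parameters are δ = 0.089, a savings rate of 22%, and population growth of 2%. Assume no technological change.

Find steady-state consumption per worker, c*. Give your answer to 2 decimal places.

At the steady state, Δk = 0, so s·k^α = (n + δ)·k.
Rearranging, k^(1−α) = s / (n + δ).
k^0.63 = 0.22 / (0.020 + 0.089) = 0.22 / 0.109 = 2.0183
k* = 2.0183^(1/0.63) ≈ 3.0486
y* = (k*)^α = 3.0486^0.37 ≈ 1.5105
c* = (1 − s)·y* = (1 − 0.22) × 1.5105 ≈ 1.1782

c* = 1.18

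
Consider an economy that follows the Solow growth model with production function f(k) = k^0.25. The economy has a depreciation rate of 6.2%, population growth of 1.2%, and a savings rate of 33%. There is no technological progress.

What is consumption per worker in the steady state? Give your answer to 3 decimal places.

c* = 1.103

At the steady state, Δk = 0, so s·k^α = (n + δ)·k.
Dividing both sides by k: k^(1−α) = s / (n + δ).
k^0.75 = 0.33 / (0.012 + 0.062) = 0.33 / 0.074 = 4.4595
k* = 4.4595^(1/0.75) ≈ 7.3403
y* = (k*)^α = 7.3403^0.25 ≈ 1.6460
c* = (1 − s)·y* = (1 − 0.33) × 1.6460 ≈ 1.1028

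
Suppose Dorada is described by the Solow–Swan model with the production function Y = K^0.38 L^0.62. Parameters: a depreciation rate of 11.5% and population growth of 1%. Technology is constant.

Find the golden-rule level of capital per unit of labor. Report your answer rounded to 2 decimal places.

k_gold ≈ 6.01

The golden rule sets f'(k) = n + δ, i.e. α·k^(α−1) = n + δ.
So k^(1−α) = α / (n + δ) = 0.38 / 0.125 = 3.0400.
k_gold = 3.0400^(1/0.62) ≈ 6.0094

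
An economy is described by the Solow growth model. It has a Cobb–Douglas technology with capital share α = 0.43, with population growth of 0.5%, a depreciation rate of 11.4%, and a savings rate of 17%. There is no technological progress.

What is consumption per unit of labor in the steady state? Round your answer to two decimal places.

c* ≈ 1.09

In steady state, investment equals break-even investment: s·k^α = (n + δ)·k.
Dividing both sides by k: k^(1−α) = s / (n + δ).
k^0.57 = 0.17 / (0.005 + 0.114) = 0.17 / 0.119 = 1.4286
k* = 1.4286^(1/0.57) ≈ 1.8697
y* = (k*)^α = 1.8697^0.43 ≈ 1.3088
c* = (1 − s)·y* = (1 − 0.17) × 1.3088 ≈ 1.0863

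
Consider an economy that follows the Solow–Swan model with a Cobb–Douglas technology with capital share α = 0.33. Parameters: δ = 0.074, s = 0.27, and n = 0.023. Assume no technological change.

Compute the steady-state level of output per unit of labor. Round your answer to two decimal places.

In steady state, investment equals break-even investment: s·k^α = (n + δ)·k.
Rearranging, k^(1−α) = s / (n + δ).
k^0.67 = 0.27 / (0.023 + 0.074) = 0.27 / 0.097 = 2.7835
k* = 2.7835^(1/0.67) ≈ 4.6086
y* = (k*)^α = 4.6086^0.33 ≈ 1.6557

y* = 1.66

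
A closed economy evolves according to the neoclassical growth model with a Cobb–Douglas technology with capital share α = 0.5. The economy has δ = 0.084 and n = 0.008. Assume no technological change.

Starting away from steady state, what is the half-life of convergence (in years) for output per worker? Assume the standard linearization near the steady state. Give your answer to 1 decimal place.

Near the steady state the convergence rate is λ = (1 − α)(n + δ).
λ = (1 − 0.5) × 0.092 = 0.5 × 0.092 = 0.0460
Half-life = ln 2 / λ = 0.6931 / 0.0460 ≈ 15.07 years

about 15.1 years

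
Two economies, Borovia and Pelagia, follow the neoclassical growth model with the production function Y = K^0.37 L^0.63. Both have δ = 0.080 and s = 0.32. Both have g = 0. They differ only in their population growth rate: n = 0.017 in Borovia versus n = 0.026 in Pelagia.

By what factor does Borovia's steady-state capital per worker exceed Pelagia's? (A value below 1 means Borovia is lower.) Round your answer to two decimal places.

Steady-state k* = [s/(n + δ)]^(1/(1−α)), so the ratio is [ (s_B/(n + δ)_B) / (s_P/(n + δ)_P) ]^1.5873.
s_B/(n + δ)_B = 0.32/0.097 = 3.2990; s_P/(n + δ)_P = 0.32/0.106 = 3.0189.
Ratio = (3.2990/3.0189)^1.5873 = 1.0928^1.5873 ≈ 1.1513

ratio ≈ 1.15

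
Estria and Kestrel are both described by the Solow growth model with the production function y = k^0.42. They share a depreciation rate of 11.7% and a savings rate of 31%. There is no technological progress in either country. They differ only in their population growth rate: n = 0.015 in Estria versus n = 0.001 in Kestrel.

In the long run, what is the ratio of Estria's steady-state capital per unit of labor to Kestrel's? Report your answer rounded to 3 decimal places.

ratio ≈ 0.824

Steady-state k* = [s/(n + δ)]^(1/(1−α)), so the ratio is [ (s_E/(n + δ)_E) / (s_K/(n + δ)_K) ]^1.7241.
s_E/(n + δ)_E = 0.31/0.132 = 2.3485; s_K/(n + δ)_K = 0.31/0.118 = 2.6271.
Ratio = (2.3485/2.6271)^1.7241 = 0.8940^1.7241 ≈ 0.8243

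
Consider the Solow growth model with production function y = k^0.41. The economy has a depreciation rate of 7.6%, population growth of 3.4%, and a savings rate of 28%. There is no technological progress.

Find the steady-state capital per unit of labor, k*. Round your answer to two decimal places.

k* = 4.87

In steady state, investment equals break-even investment: s·k^α = (n + δ)·k.
Rearranging, k^(1−α) = s / (n + δ).
k^0.59 = 0.28 / (0.034 + 0.076) = 0.28 / 0.110 = 2.5455
k* = 2.5455^(1/0.59) ≈ 4.8725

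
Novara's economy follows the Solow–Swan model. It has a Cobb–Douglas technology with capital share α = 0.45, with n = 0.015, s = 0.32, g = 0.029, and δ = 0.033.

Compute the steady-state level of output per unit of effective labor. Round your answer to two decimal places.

At the steady state, Δk = 0, so s·k^α = (n + g + δ)·k.
Rearranging, k^(1−α) = s / (n + g + δ).
k^0.55 = 0.32 / (0.015 + 0.029 + 0.033) = 0.32 / 0.077 = 4.1558
k* = 4.1558^(1/0.55) ≈ 13.3299
y* = (k*)^α = 13.3299^0.45 ≈ 3.2075

y* ≈ 3.21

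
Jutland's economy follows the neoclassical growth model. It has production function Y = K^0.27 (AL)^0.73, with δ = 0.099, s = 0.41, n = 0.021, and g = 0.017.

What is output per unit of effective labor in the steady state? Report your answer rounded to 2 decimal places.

Steady state requires s·f(k) = (n + g + δ)·k, i.e. s·k^α = (n + g + δ)·k.
Dividing both sides by k: k^(1−α) = s / (n + g + δ).
k^0.73 = 0.41 / (0.021 + 0.017 + 0.099) = 0.41 / 0.137 = 2.9927
k* = 2.9927^(1/0.73) ≈ 4.4889
y* = (k*)^α = 4.4889^0.27 ≈ 1.5000

y* ≈ 1.50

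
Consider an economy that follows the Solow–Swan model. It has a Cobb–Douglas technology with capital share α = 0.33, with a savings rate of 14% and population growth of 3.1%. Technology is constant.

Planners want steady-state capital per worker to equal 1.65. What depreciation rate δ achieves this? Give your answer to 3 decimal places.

Steady state requires s·f(k) = (n + δ)·k, i.e. s·k^α = (n + δ)·k.
So s / (n + δ) = (k*)^(1−α) = 1.65^0.67 = 1.3987.
Therefore n + δ = s / 1.3987 = 0.14 / 1.3987 = 0.1001, so δ = 0.1001 − 0.031 = 0.0691.

δ ≈ 0.069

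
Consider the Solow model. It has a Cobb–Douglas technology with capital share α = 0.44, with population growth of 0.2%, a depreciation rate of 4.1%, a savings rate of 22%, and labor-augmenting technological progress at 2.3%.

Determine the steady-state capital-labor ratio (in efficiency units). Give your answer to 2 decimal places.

At the steady state, Δk = 0, so s·k^α = (n + g + δ)·k.
Rearranging, k^(1−α) = s / (n + g + δ).
k^0.56 = 0.22 / (0.002 + 0.023 + 0.041) = 0.22 / 0.066 = 3.3333
k* = 3.3333^(1/0.56) ≈ 8.5843

k* ≈ 8.58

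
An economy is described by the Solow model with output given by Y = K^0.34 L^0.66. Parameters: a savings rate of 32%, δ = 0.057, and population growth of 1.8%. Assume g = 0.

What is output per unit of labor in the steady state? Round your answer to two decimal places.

y* = 2.11

In steady state, investment equals break-even investment: s·k^α = (n + δ)·k.
Rearranging, k^(1−α) = s / (n + δ).
k^0.66 = 0.32 / (0.018 + 0.057) = 0.32 / 0.075 = 4.2667
k* = 4.2667^(1/0.66) ≈ 9.0092
y* = (k*)^α = 9.0092^0.34 ≈ 2.1115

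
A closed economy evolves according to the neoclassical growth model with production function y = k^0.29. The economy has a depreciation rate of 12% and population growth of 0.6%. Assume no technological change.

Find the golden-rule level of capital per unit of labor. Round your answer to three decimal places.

k_gold ≈ 3.235

The golden rule sets f'(k) = n + δ, i.e. α·k^(α−1) = n + δ.
So k^(1−α) = α / (n + δ) = 0.29 / 0.126 = 2.3016.
k_gold = 2.3016^(1/0.71) ≈ 3.2352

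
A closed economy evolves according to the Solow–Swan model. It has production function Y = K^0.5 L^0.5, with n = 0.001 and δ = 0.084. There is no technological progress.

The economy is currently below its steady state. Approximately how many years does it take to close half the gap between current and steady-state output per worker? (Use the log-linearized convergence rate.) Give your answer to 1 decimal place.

Near the steady state the convergence rate is λ = (1 − α)(n + δ).
λ = (1 − 0.5) × 0.085 = 0.5 × 0.085 = 0.0425
Half-life = ln 2 / λ = 0.6931 / 0.0425 ≈ 16.31 years

half-life ≈ 16.3 years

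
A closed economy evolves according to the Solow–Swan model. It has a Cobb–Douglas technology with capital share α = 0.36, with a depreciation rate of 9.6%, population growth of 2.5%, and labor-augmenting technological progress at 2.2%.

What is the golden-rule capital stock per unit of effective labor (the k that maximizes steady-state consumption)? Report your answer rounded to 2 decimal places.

k_gold ≈ 4.23

The golden rule sets f'(k) = n + g + δ, i.e. α·k^(α−1) = n + g + δ.
So k^(1−α) = α / (n + g + δ) = 0.36 / 0.143 = 2.5175.
k_gold = 2.5175^(1/0.64) ≈ 4.2317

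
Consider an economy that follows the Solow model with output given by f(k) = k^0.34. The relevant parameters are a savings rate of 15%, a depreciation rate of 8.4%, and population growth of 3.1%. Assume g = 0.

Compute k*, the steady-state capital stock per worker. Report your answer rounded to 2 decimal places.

k* ≈ 1.50

In steady state, investment equals break-even investment: s·k^α = (n + δ)·k.
Dividing both sides by k: k^(1−α) = s / (n + δ).
k^0.66 = 0.15 / (0.031 + 0.084) = 0.15 / 0.115 = 1.3043
k* = 1.3043^(1/0.66) ≈ 1.4956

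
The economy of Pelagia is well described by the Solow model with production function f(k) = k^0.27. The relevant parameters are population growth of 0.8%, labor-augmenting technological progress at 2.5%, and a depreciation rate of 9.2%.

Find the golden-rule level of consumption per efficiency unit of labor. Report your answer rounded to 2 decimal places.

At the golden rule, f'(k) = n + g + δ, so α·k^(α−1) = n + g + δ and k_gold = (α/(n + g + δ))^(1/(1−α)).
k_gold = (0.27/0.125)^(1/0.73) = 2.1600^1.3699 ≈ 2.8719
c_gold = f(k_gold) − (n + g + δ)·k_gold = 1.3296 − 0.125×2.8719 ≈ 0.9706

c_gold ≈ 0.97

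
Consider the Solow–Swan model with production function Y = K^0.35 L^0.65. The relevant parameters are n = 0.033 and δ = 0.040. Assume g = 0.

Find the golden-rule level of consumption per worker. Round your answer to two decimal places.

c_gold ≈ 1.51

At the golden rule, f'(k) = n + δ, so α·k^(α−1) = n + δ and k_gold = (α/(n + δ))^(1/(1−α)).
k_gold = (0.35/0.073)^(1/0.65) = 4.7945^1.5385 ≈ 11.1513
c_gold = f(k_gold) − (n + δ)·k_gold = 2.3258 − 0.073×11.1513 ≈ 1.5118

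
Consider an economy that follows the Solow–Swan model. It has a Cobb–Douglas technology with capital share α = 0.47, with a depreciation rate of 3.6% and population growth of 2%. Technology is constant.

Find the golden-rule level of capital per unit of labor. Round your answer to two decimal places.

k_gold ≈ 55.36

The golden rule sets f'(k) = n + δ, i.e. α·k^(α−1) = n + δ.
So k^(1−α) = α / (n + δ) = 0.47 / 0.056 = 8.3929.
k_gold = 8.3929^(1/0.53) ≈ 55.3644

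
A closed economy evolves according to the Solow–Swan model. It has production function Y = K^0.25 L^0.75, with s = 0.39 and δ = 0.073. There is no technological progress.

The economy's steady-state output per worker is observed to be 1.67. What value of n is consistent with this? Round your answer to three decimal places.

In steady state, investment equals break-even investment: s·k^α = (n + δ)·k.
Since y* = [s/(n + δ)]^(α/(1−α)), we have s/(n + δ) = (y*)^((1−α)/α) = 1.67^3 = 4.6575.
Therefore n + δ = s / 4.6575 = 0.39 / 4.6575 = 0.0837, so n = 0.0837 − 0.073 = 0.0107.

n ≈ 0.011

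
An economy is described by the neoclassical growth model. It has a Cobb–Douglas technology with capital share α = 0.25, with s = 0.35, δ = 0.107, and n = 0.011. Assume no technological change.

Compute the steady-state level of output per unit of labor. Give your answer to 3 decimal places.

y* = 1.437

In steady state, investment equals break-even investment: s·k^α = (n + δ)·k.
Rearranging, k^(1−α) = s / (n + δ).
k^0.75 = 0.35 / (0.011 + 0.107) = 0.35 / 0.118 = 2.9661
k* = 2.9661^(1/0.75) ≈ 4.2617
y* = (k*)^α = 4.2617^0.25 ≈ 1.4368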